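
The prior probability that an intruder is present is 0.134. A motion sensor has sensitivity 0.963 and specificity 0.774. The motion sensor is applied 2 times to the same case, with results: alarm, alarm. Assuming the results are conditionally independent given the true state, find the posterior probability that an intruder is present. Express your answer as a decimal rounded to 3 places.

Let H be the event that an intruder is present; start with P(H) = 0.134. P('alarm'|H) = 0.963, P('alarm'|¬H) = 0.226.
Update on result 1 ('alarm'): P(H) ← 0.963·0.1340 / (0.963·0.1340 + 0.226·0.8660) = 0.12904/0.32476 = 0.3973.
Update on result 2 ('alarm'): P(H) ← 0.963·0.3973 / (0.963·0.3973 + 0.226·0.6027) = 0.38265/0.51885 = 0.7375.

Posterior P(H) ≈ 0.737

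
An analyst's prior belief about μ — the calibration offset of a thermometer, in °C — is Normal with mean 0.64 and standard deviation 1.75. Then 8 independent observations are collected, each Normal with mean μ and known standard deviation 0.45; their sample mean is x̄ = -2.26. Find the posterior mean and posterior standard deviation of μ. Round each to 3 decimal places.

Posterior mean ≈ -2.236; posterior SD ≈ 0.158

With known σ, the Normal prior is conjugate. Weight on the data is w = (n/σ²)/(n/σ² + 1/τ₀²) = 39.5062/(39.5062+0.326531) = 0.99180.
Posterior mean = w·x̄ + (1−w)·μ₀ = 0.99180·-2.26 + 0.0081976·0.64 = -2.236. Posterior variance = 1/(39.5062+0.326531) = 0.0251050, so SD = 0.158.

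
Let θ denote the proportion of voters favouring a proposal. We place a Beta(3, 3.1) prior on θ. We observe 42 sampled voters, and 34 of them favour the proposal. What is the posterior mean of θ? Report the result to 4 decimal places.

Posterior mean ≈ 0.7692

The binomial likelihood is conjugate to the Beta prior: with 34 successes and 8 failures, the posterior is Beta(3+34, 3.1+8) = Beta(37, 11.1).
E[θ | data] = 37/(37+11.1) = 0.7692.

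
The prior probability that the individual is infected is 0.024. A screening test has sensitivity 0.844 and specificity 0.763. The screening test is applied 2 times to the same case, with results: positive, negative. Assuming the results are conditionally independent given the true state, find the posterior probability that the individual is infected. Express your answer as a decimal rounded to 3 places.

Let H be the event that the individual is infected; start with P(H) = 0.024. P('positive'|H) = 0.844, P('positive'|¬H) = 0.237.
Update on result 1 ('positive'): P(H) ← 0.844·0.0240 / (0.844·0.0240 + 0.237·0.9760) = 0.020256/0.25157 = 0.0805.
Update on result 2 ('negative'): P(H) ← 0.156·0.0805 / (0.156·0.0805 + 0.763·0.9195) = 0.012561/0.71412 = 0.0176.

Posterior P(H) ≈ 0.018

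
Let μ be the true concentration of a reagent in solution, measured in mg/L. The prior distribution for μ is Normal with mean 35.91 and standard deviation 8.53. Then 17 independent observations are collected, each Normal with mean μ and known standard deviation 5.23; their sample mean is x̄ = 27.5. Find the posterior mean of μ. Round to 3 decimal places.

Posterior mean ≈ 27.682

Prior precision 1/τ₀² = 1/8.53² = 0.0137436; data precision n/σ² = 17/5.23² = 0.621506.
Posterior precision = 0.0137436 + 0.621506 = 0.635250.
Posterior mean = (0.0137436·35.91 + 0.621506·27.5) / 0.635250 = 27.682.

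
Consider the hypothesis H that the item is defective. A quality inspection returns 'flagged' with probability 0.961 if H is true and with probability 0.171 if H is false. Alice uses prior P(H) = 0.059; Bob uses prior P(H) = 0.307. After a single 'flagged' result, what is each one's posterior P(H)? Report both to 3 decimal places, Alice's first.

P('+'|H) = 0.961, P('+'|¬H) = 0.171.
Alice: numerator 0.961·0.059 = 0.056699; evidence = 0.056699+0.171·0.941 = 0.21761; posterior = 0.261.
Bob: numerator 0.961·0.307 = 0.29503; evidence = 0.29503+0.171·0.693 = 0.41353; posterior = 0.713.

Alice: 0.261; Bob: 0.713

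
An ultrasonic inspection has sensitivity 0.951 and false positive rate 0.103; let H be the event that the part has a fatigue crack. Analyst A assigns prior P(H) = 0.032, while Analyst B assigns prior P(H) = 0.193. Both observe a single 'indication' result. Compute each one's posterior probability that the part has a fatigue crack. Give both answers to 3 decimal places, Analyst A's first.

Analyst A: 0.234; Analyst B: 0.688

P('+'|H) = 0.951, P('+'|¬H) = 0.103.
Analyst A: numerator 0.951·0.032 = 0.030432; evidence = 0.030432+0.103·0.968 = 0.13014; posterior = 0.234.
Analyst B: numerator 0.951·0.193 = 0.18354; evidence = 0.18354+0.103·0.807 = 0.26666; posterior = 0.688.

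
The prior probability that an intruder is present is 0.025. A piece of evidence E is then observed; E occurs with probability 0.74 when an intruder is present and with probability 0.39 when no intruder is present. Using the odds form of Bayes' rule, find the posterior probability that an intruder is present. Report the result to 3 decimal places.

Prior odds = 0.025/(1−0.025) = 0.025641.
Likelihood ratio for E = 0.74/0.39 = 1.8974.
Posterior odds = prior odds × LR = 0.048652.
Posterior probability = odds/(1+odds) = 0.048652/1.0487 = 0.046.

Posterior probability ≈ 0.046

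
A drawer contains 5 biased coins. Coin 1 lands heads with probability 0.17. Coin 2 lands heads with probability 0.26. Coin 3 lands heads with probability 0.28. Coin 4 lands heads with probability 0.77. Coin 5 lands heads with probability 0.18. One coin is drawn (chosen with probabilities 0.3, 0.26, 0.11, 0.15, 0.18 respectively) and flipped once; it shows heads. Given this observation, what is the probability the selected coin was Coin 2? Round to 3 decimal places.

Posterior probability ≈ 0.227

Tabulate prior·likelihood by source: [1] prior 0.3, lik 0.17, product 0.05100; [2] prior 0.26, lik 0.26, product 0.06760; [3] prior 0.11, lik 0.28, product 0.03080; [4] prior 0.15, lik 0.77, product 0.1155; [5] prior 0.18, lik 0.18, product 0.03240.
Normalizing constant = 0.29730; the posterior for Coin 2 is its product over the sum, 0.06760/0.29730 = 0.227.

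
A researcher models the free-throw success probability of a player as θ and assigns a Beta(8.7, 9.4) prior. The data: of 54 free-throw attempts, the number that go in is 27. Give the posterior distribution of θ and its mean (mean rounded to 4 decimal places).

Posterior: Beta(35.7, 36.4); mean ≈ 0.4951

The binomial likelihood is conjugate to the Beta prior: with 27 successes and 27 failures, the posterior is Beta(8.7+27, 9.4+27) = Beta(35.7, 36.4).
E[θ | data] = 35.7/(35.7+36.4) = 0.4951.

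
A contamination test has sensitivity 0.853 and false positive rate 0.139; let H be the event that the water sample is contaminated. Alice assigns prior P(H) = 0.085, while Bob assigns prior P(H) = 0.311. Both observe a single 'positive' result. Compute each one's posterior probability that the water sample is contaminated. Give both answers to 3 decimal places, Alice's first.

The likelihood ratio for a 'positive' result is 0.853/0.139 = 6.1367.
Alice: prior odds 0.085/0.915 = 0.092896; posterior odds 0.57008; posterior probability 0.363.
Bob: prior odds 0.311/0.689 = 0.45138; posterior odds 2.7700; posterior probability 0.735.

Alice: 0.363; Bob: 0.735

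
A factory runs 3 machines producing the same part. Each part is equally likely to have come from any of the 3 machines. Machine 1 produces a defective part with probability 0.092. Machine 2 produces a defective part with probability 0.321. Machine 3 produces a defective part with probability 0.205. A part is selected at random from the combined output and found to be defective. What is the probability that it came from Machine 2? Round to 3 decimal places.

P(defective|M1) = 0.092; P(defective|M2) = 0.321; P(defective|M3) = 0.205.
Prior × likelihood for each source: 0.333333·0.092=0.03067, 0.333333·0.321=0.1070, 0.333333·0.205=0.06833. Summing gives P(defective) = 0.20600.
P(Machine 2 | defective) = 0.1070 / 0.20600 = 0.519.

Posterior probability ≈ 0.519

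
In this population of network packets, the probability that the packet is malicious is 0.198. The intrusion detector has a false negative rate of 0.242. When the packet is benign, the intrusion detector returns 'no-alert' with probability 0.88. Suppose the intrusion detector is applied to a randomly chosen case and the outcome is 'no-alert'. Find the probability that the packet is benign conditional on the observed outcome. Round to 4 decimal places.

P(¬H | E) ≈ 0.9364

Let H be the event that the packet is malicious. P(H) = 0.198, so P(¬H) = 0.802. With E the 'no-alert' result, P(E|H) = 0.242 and P(E|¬H) = 0.88.
P(E) = 0.242·0.198 + 0.88·0.802 = 0.047916 + 0.70576 = 0.75368.
By Bayes' theorem, P(H|E) = 0.047916 / 0.75368 = 0.0636. Hence P(¬H|E) = 1 − 0.0636 = 0.9364.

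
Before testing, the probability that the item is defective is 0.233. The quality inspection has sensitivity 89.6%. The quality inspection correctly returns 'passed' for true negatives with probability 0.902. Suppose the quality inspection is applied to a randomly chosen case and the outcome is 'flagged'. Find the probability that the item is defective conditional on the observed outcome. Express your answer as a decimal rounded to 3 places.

P(H | E) ≈ 0.735

Let H be the event that the item is defective. P(H) = 0.233, so P(¬H) = 0.767. With E the 'flagged' result, P(E|H) = 0.896 and P(E|¬H) = 0.098.
P(E) = 0.896·0.233 + 0.098·0.767 = 0.20877 + 0.075166 = 0.28393.
By Bayes' theorem, P(H|E) = 0.20877 / 0.28393 = 0.735.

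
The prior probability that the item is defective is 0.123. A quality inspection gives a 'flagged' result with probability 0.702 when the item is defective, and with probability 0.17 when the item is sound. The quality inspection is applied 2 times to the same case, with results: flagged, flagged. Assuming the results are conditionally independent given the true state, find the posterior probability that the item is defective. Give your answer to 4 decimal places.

Posterior P(H) ≈ 0.7052

With H the event that the item is defective, the joint likelihood of the observed sequence is P(data|H) = 0.702·0.702 = 0.49280 and P(data|¬H) = 0.17·0.17 = 0.028900.
Bayes: P(H|data) = 0.123·0.49280 / (0.123·0.49280 + 0.877·0.028900) = 0.060615/0.085960 = 0.7052.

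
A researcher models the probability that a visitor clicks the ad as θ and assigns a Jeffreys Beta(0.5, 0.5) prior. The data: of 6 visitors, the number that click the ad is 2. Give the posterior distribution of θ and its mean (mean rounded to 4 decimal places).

Posterior: Beta(2.5, 4.5); mean ≈ 0.3571

The binomial likelihood is conjugate to the Beta prior: with 2 successes and 4 failures, the posterior is Beta(0.5+2, 0.5+4) = Beta(2.5, 4.5).
E[θ | data] = 2.5/(2.5+4.5) = 0.3571.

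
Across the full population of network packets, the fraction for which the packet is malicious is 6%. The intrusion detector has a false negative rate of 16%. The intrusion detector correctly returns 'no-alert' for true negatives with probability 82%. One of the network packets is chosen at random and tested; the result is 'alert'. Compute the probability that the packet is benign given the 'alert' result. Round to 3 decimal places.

P(¬H | E) ≈ 0.770

Write H for 'the packet is malicious'. Prior odds H:¬H = 0.06/0.94 = 0.063830. For the 'alert' outcome, the likelihood ratio is 0.84/0.18 = 4.6667.
Posterior odds = 0.063830 × 4.6667 = 0.29787, so P(H|E) = 0.29787/(1+0.29787) = 0.230. Then P(¬H|E) = 1 − 0.230 = 0.770.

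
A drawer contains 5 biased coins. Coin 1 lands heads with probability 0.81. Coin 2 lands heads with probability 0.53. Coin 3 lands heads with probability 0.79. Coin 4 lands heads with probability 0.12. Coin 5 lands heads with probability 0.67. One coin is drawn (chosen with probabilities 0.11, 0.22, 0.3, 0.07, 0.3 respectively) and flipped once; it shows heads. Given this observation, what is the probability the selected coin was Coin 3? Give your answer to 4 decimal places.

Posterior probability ≈ 0.3634

P(heads|C1) = 0.81; P(heads|C2) = 0.53; P(heads|C3) = 0.79; P(heads|C4) = 0.12; P(heads|C5) = 0.67.
Prior × likelihood for each source: 0.11·0.81=0.08910, 0.22·0.53=0.1166, 0.3·0.79=0.2370, 0.07·0.12=0.008400, 0.3·0.67=0.2010. Summing gives P(heads) = 0.65210.
P(Coin 3 | heads) = 0.2370 / 0.65210 = 0.3634.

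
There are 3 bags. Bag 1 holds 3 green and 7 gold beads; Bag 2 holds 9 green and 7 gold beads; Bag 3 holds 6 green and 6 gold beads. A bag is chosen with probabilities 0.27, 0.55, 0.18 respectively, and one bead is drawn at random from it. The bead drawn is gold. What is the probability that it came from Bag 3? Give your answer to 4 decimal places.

Posterior probability ≈ 0.1732

P(gold|Bag 1) = 0.7; P(gold|Bag 2) = 0.4375; P(gold|Bag 3) = 0.5.
Prior × likelihood for each source: 0.27·0.7=0.1890, 0.55·0.4375=0.2406, 0.18·0.5=0.09000. Summing gives P(gold) = 0.51963.
P(Bag 3 | gold) = 0.09000 / 0.51963 = 0.1732.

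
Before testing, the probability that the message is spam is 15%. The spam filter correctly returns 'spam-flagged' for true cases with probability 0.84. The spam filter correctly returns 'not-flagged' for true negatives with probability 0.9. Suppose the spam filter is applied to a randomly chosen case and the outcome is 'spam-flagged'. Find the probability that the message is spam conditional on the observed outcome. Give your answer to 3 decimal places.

P(H | E) ≈ 0.597

Let H be the event that the message is spam. P(H) = 0.15, so P(¬H) = 0.85. With E the 'spam-flagged' result, P(E|H) = 0.84 and P(E|¬H) = 0.1.
P(E) = 0.84·0.15 + 0.1·0.85 = 0.12600 + 0.085000 = 0.21100.
By Bayes' theorem, P(H|E) = 0.12600 / 0.21100 = 0.597.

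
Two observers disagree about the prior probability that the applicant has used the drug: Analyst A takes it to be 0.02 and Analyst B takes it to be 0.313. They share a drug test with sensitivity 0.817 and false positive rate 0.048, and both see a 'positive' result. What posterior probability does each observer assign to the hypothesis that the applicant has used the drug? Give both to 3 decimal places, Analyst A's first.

Analyst A: 0.258; Analyst B: 0.886

P('+'|H) = 0.817, P('+'|¬H) = 0.048.
Analyst A: numerator 0.817·0.02 = 0.016340; evidence = 0.016340+0.048·0.98 = 0.063380; posterior = 0.258.
Analyst B: numerator 0.817·0.313 = 0.25572; evidence = 0.25572+0.048·0.687 = 0.28870; posterior = 0.886.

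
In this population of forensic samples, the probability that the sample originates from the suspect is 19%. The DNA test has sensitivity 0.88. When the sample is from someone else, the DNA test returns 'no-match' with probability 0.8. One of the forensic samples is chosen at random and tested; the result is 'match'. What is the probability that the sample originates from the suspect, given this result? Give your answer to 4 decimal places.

Let H be the event that the sample originates from the suspect. P(H) = 0.19, so P(¬H) = 0.81. With E the 'match' result, P(E|H) = 0.88 and P(E|¬H) = 0.2.
P(E) = 0.88·0.19 + 0.2·0.81 = 0.16720 + 0.16200 = 0.32920.
By Bayes' theorem, P(H|E) = 0.16720 / 0.32920 = 0.5079.

P(H | E) ≈ 0.5079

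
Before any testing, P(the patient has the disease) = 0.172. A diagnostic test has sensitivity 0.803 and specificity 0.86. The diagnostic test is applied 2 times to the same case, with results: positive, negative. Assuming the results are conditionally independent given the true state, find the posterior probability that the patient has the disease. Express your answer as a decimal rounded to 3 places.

Posterior P(H) ≈ 0.214

With H the event that the patient has the disease, the joint likelihood of the observed sequence is P(data|H) = 0.803·0.197 = 0.15819 and P(data|¬H) = 0.14·0.86 = 0.12040.
Bayes: P(H|data) = 0.172·0.15819 / (0.172·0.15819 + 0.828·0.12040) = 0.027209/0.12690 = 0.2144.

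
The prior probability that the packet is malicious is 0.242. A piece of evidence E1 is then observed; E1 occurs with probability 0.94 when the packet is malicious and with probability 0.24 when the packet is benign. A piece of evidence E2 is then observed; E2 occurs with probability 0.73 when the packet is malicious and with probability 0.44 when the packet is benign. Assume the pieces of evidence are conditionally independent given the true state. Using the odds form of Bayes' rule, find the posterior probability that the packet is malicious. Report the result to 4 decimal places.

Posterior probability ≈ 0.6748

Prior odds = 0.242/(1−0.242) = 0.31926.
Likelihood ratio for E1 = 0.94/0.24 = 3.9167.
Likelihood ratio for E2 = 0.73/0.44 = 1.6591.
Posterior odds = prior odds × LR₁ × LR₂ = 2.0746.
Posterior probability = odds/(1+odds) = 2.0746/3.0746 = 0.6748.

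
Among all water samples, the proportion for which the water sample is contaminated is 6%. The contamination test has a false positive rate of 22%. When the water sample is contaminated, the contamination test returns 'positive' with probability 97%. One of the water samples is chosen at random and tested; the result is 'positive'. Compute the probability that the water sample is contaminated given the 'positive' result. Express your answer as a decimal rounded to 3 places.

Let H be the event that the water sample is contaminated. P(H) = 0.06, so P(¬H) = 0.94. With E the 'positive' result, P(E|H) = 0.97 and P(E|¬H) = 0.22.
P(E) = 0.97·0.06 + 0.22·0.94 = 0.058200 + 0.20680 = 0.26500.
By Bayes' theorem, P(H|E) = 0.058200 / 0.26500 = 0.220.

P(H | E) ≈ 0.220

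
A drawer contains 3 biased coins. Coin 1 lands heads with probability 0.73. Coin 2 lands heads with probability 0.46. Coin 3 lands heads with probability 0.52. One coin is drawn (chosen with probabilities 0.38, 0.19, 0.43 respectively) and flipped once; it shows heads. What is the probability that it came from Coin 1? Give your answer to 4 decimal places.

Posterior probability ≈ 0.4714

Tabulate prior·likelihood by source: [1] prior 0.38, lik 0.73, product 0.2774; [2] prior 0.19, lik 0.46, product 0.08740; [3] prior 0.43, lik 0.52, product 0.2236.
Normalizing constant = 0.58840; the posterior for Coin 1 is its product over the sum, 0.2774/0.58840 = 0.4714.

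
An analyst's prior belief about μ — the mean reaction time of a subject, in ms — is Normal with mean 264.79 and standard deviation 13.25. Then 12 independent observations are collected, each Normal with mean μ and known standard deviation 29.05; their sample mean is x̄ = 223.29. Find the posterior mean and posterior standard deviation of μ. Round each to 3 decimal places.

Posterior mean ≈ 235.159; posterior SD ≈ 7.086

Prior precision 1/τ₀² = 1/13.25² = 0.00569598; data precision n/σ² = 12/29.05² = 0.0142197.
Posterior precision = 0.00569598 + 0.0142197 = 0.0199156, giving posterior SD = 1/√0.0199156 = 7.086.
Posterior mean = (0.00569598·264.79 + 0.0142197·223.29) / 0.0199156 = 235.159.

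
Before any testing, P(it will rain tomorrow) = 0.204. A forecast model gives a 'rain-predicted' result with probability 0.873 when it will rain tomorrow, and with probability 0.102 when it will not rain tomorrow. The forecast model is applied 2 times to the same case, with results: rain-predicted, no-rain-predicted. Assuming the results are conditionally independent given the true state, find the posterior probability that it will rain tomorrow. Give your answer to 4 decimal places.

Posterior P(H) ≈ 0.2368

With H the event that it will rain tomorrow, the joint likelihood of the observed sequence is P(data|H) = 0.873·0.127 = 0.11087 and P(data|¬H) = 0.102·0.898 = 0.091596.
Bayes: P(H|data) = 0.204·0.11087 / (0.204·0.11087 + 0.796·0.091596) = 0.022618/0.095528 = 0.2368.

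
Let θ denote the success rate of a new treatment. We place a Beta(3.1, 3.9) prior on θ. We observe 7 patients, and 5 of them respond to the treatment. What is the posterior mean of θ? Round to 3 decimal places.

The binomial likelihood is conjugate to the Beta prior: with 5 successes and 2 failures, the posterior is Beta(3.1+5, 3.9+2) = Beta(8.1, 5.9).
E[θ | data] = 8.1/(8.1+5.9) = 0.579.

Posterior mean ≈ 0.579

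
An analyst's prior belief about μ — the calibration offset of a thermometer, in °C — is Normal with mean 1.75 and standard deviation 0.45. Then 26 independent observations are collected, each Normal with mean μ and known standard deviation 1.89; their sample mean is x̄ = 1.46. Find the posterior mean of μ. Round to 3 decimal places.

Prior precision 1/τ₀² = 1/0.45² = 4.93827; data precision n/σ² = 26/1.89² = 7.27863.
Posterior precision = 4.93827 + 7.27863 = 12.2169.
Posterior mean = (4.93827·1.75 + 7.27863·1.46) / 12.2169 = 1.577.

Posterior mean ≈ 1.577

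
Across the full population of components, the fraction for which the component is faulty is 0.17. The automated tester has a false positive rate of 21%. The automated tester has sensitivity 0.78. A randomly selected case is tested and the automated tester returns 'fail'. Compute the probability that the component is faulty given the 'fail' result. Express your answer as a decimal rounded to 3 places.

Write H for 'the component is faulty'. Prior odds H:¬H = 0.17/0.83 = 0.20482. For the 'fail' outcome, the likelihood ratio is 0.78/0.21 = 3.7143.
Posterior odds = 0.20482 × 3.7143 = 0.76076, so P(H|E) = 0.76076/(1+0.76076) = 0.432.

P(H | E) ≈ 0.432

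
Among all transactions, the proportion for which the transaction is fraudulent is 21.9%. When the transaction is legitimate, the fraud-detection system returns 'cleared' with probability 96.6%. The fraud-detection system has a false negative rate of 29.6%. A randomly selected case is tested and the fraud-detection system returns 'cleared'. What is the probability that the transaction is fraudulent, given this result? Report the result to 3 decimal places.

Write H for 'the transaction is fraudulent'. Prior odds H:¬H = 0.219/0.781 = 0.28041. For the 'cleared' outcome, the likelihood ratio is 0.296/0.966 = 0.30642.
Posterior odds = 0.28041 × 0.30642 = 0.085923, so P(H|E) = 0.085923/(1+0.085923) = 0.079.

P(H | E) ≈ 0.079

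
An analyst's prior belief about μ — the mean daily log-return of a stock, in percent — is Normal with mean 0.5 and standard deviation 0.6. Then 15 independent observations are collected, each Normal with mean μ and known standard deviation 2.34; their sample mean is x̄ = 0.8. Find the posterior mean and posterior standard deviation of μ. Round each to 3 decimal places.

With known σ, the Normal prior is conjugate. Weight on the data is w = (n/σ²)/(n/σ² + 1/τ₀²) = 2.73943/(2.73943+2.77778) = 0.49652.
Posterior mean = w·x̄ + (1−w)·μ₀ = 0.49652·0.8 + 0.50348·0.5 = 0.649. Posterior variance = 1/(2.73943+2.77778) = 0.181251, so SD = 0.426.

Posterior mean ≈ 0.649; posterior SD ≈ 0.426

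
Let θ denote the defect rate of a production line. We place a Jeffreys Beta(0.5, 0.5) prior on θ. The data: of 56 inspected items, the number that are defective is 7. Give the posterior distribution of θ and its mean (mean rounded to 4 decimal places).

The binomial likelihood is conjugate to the Beta prior: with 7 successes and 49 failures, the posterior is Beta(0.5+7, 0.5+49) = Beta(7.5, 49.5).
E[θ | data] = 7.5/(7.5+49.5) = 0.1316.

Posterior: Beta(7.5, 49.5); mean ≈ 0.1316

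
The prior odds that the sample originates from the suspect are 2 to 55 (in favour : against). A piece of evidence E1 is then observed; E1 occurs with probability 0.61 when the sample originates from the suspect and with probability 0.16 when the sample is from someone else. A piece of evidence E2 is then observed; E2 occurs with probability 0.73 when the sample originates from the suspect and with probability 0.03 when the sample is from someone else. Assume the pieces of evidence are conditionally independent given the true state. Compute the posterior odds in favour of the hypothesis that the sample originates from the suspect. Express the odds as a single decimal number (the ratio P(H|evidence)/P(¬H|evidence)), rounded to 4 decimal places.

Prior odds = 2/55 = 0.036364. In log-odds, ln(0.036364) = -3.3142.
Add log likelihood ratios: ln(3.8125) + ln(24.333) = 4.5301.
Posterior log-odds = 1.2159, so posterior odds = exp(1.2159) = 3.3735.

Posterior odds ≈ 3.3735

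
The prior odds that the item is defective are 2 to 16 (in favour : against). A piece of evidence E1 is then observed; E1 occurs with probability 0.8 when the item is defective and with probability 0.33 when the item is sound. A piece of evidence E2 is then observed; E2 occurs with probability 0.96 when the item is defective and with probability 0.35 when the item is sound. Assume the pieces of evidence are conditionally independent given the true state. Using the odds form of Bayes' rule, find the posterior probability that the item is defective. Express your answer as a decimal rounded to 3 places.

Prior odds = 2/16 = 0.12500.
Likelihood ratio for E1 = 0.8/0.33 = 2.4242.
Likelihood ratio for E2 = 0.96/0.35 = 2.7429.
Posterior odds = prior odds × LR₁ × LR₂ = 0.83117.
Posterior probability = odds/(1+odds) = 0.83117/1.8312 = 0.454.

Posterior probability ≈ 0.454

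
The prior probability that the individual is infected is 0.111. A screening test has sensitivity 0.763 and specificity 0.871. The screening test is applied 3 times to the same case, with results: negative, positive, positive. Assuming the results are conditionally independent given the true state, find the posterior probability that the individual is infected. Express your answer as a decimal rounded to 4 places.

Posterior P(H) ≈ 0.5431

With H the event that the individual is infected, the joint likelihood of the observed sequence is P(data|H) = 0.237·0.763·0.763 = 0.13797 and P(data|¬H) = 0.871·0.129·0.129 = 0.014494.
Bayes: P(H|data) = 0.111·0.13797 / (0.111·0.13797 + 0.889·0.014494) = 0.015315/0.028201 = 0.5431.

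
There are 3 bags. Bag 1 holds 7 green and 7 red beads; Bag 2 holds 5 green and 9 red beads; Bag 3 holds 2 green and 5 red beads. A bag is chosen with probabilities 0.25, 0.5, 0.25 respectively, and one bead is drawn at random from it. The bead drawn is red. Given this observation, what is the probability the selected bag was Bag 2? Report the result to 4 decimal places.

P(red|Bag 1) = 0.5; P(red|Bag 2) = 0.6429; P(red|Bag 3) = 0.7143.
Prior × likelihood for each source: 0.25·0.5=0.1250, 0.5·0.6429=0.3214, 0.25·0.7143=0.1786. Summing gives P(red) = 0.62500.
P(Bag 2 | red) = 0.3214 / 0.62500 = 0.5143.

Posterior probability ≈ 0.5143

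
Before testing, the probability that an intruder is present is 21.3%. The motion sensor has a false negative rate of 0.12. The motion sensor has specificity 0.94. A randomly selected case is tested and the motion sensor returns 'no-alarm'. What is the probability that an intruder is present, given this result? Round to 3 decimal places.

P(H | E) ≈ 0.033

Let H be the event that an intruder is present. P(H) = 0.213, so P(¬H) = 0.787. With E the 'no-alarm' result, P(E|H) = 0.12 and P(E|¬H) = 0.94.
P(E) = 0.12·0.213 + 0.94·0.787 = 0.025560 + 0.73978 = 0.76534.
By Bayes' theorem, P(H|E) = 0.025560 / 0.76534 = 0.033.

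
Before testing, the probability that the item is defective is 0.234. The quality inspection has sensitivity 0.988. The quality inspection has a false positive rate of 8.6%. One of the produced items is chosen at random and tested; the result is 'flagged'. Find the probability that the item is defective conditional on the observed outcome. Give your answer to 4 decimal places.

Write H for 'the item is defective'. Prior odds H:¬H = 0.234/0.766 = 0.30548. For the 'flagged' outcome, the likelihood ratio is 0.988/0.086 = 11.488.
Posterior odds = 0.30548 × 11.488 = 3.5095, so P(H|E) = 3.5095/(1+3.5095) = 0.7782.

P(H | E) ≈ 0.7782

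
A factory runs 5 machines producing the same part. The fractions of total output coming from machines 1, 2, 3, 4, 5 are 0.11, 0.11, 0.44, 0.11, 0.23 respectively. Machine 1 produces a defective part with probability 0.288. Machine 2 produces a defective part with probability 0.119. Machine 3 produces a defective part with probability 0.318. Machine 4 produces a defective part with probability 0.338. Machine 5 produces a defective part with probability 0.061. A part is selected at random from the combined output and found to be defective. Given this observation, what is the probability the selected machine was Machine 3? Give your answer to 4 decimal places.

Tabulate prior·likelihood by source: [1] prior 0.11, lik 0.288, product 0.03168; [2] prior 0.11, lik 0.119, product 0.01309; [3] prior 0.44, lik 0.318, product 0.1399; [4] prior 0.11, lik 0.338, product 0.03718; [5] prior 0.23, lik 0.061, product 0.01403.
Normalizing constant = 0.23590; the posterior for Machine 3 is its product over the sum, 0.1399/0.23590 = 0.5931.

Posterior probability ≈ 0.5931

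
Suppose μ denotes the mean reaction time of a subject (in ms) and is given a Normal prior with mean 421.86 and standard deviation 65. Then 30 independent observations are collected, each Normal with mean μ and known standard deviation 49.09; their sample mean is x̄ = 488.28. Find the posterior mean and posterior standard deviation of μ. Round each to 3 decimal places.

Posterior mean ≈ 487.041; posterior SD ≈ 8.879

Prior precision 1/τ₀² = 1/65² = 0.00023669; data precision n/σ² = 30/49.09² = 0.0124490.
Posterior precision = 0.00023669 + 0.0124490 = 0.0126857, giving posterior SD = 1/√0.0126857 = 8.879.
Posterior mean = (0.00023669·421.86 + 0.0124490·488.28) / 0.0126857 = 487.041.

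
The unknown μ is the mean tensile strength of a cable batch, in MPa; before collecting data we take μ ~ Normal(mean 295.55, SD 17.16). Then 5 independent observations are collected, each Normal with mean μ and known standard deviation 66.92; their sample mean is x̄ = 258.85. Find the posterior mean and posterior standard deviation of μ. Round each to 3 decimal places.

Posterior mean ≈ 286.470; posterior SD ≈ 14.886

Prior precision 1/τ₀² = 1/17.16² = 0.00339598; data precision n/σ² = 5/66.92² = 0.00111650.
Posterior precision = 0.00339598 + 0.00111650 = 0.00451248, giving posterior SD = 1/√0.00451248 = 14.886.
Posterior mean = (0.00339598·295.55 + 0.00111650·258.85) / 0.00451248 = 286.470.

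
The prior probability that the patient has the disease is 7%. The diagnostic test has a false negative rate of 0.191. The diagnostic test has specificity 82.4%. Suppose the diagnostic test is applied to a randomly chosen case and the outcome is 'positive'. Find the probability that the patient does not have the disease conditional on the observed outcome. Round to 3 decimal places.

P(¬H | E) ≈ 0.743

Write H for 'the patient has the disease'. Prior odds H:¬H = 0.07/0.93 = 0.075269. For the 'positive' outcome, the likelihood ratio is 0.809/0.176 = 4.5966.
Posterior odds = 0.075269 × 4.5966 = 0.34598, so P(H|E) = 0.34598/(1+0.34598) = 0.257. Then P(¬H|E) = 1 − 0.257 = 0.743.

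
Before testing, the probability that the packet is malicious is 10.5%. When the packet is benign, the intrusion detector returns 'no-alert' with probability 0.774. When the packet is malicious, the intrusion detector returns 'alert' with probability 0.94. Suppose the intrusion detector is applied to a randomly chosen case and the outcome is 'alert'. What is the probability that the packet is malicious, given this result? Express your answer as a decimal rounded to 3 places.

Write H for 'the packet is malicious'. Prior odds H:¬H = 0.105/0.895 = 0.11732. For the 'alert' outcome, the likelihood ratio is 0.94/0.226 = 4.1593.
Posterior odds = 0.11732 × 4.1593 = 0.48796, so P(H|E) = 0.48796/(1+0.48796) = 0.328.

P(H | E) ≈ 0.328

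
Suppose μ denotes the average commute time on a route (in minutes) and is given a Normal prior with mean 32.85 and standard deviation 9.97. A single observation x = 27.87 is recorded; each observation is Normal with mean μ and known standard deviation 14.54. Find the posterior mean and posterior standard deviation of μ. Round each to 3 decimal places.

With known σ, the Normal prior is conjugate. Weight on the data is w = (n/σ²)/(n/σ² + 1/τ₀²) = 0.00473011/(0.00473011+0.0100603) = 0.31981.
Posterior mean = w·x̄ + (1−w)·μ₀ = 0.31981·27.87 + 0.68019·32.85 = 31.257. Posterior variance = 1/(0.00473011+0.0100603) = 67.6115, so SD = 8.223.

Posterior mean ≈ 31.257; posterior SD ≈ 8.223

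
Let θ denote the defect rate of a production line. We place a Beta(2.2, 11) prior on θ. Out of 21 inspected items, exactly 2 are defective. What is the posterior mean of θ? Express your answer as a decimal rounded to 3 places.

Posterior mean ≈ 0.123

Observing 2 successes and 19 failures updates Beta(2.2, 11) by adding the success and failure counts to the two shape parameters: α = 2.2+2 = 4.2, β = 11+19 = 30.
Posterior mean = α/(α+β) = 4.2/34.2 = 0.123.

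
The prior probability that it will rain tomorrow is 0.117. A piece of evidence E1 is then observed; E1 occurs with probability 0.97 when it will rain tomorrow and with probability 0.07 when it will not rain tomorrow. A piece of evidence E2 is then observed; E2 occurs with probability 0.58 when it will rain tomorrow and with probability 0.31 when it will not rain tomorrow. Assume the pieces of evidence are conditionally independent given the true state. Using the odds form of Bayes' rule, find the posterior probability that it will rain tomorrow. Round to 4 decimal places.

Prior odds = 0.117/(1−0.117) = 0.13250. In log-odds, ln(0.13250) = -2.0212.
Add log likelihood ratios: ln(13.857) + ln(1.8710) = 3.2553.
Posterior log-odds = 1.2341, so posterior odds = exp(1.2341) = 3.4353. Converting, P(H|E) = 3.4353/4.4353 = 0.7745.

Posterior probability ≈ 0.7745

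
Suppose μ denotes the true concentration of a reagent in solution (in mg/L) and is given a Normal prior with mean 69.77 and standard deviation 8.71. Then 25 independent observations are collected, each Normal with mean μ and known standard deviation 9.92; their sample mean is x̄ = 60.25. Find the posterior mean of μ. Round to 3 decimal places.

Posterior mean ≈ 60.720

With known σ, the Normal prior is conjugate. Weight on the data is w = (n/σ²)/(n/σ² + 1/τ₀²) = 0.254049/(0.254049+0.0131815) = 0.95067.
Posterior mean = w·x̄ + (1−w)·μ₀ = 0.95067·60.25 + 0.049326·69.77 = 60.720.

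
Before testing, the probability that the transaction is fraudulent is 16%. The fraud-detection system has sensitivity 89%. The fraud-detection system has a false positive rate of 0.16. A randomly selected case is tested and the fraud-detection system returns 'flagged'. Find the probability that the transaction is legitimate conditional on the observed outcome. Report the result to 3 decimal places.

P(¬H | E) ≈ 0.486

Write H for 'the transaction is fraudulent'. Prior odds H:¬H = 0.16/0.84 = 0.19048. For the 'flagged' outcome, the likelihood ratio is 0.89/0.16 = 5.5625.
Posterior odds = 0.19048 × 5.5625 = 1.0595, so P(H|E) = 1.0595/(1+1.0595) = 0.514. Then P(¬H|E) = 1 − 0.514 = 0.486.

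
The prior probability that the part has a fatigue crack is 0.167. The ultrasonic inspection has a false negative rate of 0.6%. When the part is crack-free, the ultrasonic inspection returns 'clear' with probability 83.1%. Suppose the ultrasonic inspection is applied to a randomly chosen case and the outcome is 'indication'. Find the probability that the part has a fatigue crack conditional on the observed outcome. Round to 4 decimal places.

P(H | E) ≈ 0.5411

Let H be the event that the part has a fatigue crack. P(H) = 0.167, so P(¬H) = 0.833. With E the 'indication' result, P(E|H) = 0.994 and P(E|¬H) = 0.169.
P(E) = 0.994·0.167 + 0.169·0.833 = 0.16600 + 0.14078 = 0.30678.
By Bayes' theorem, P(H|E) = 0.16600 / 0.30678 = 0.5411.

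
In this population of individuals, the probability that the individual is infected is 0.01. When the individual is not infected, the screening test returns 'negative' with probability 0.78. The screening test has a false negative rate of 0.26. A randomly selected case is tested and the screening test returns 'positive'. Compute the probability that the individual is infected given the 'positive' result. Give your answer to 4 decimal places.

Write H for 'the individual is infected'. Prior odds H:¬H = 0.01/0.99 = 0.010101. For the 'positive' outcome, the likelihood ratio is 0.74/0.22 = 3.3636.
Posterior odds = 0.010101 × 3.3636 = 0.033976, so P(H|E) = 0.033976/(1+0.033976) = 0.0329.

P(H | E) ≈ 0.0329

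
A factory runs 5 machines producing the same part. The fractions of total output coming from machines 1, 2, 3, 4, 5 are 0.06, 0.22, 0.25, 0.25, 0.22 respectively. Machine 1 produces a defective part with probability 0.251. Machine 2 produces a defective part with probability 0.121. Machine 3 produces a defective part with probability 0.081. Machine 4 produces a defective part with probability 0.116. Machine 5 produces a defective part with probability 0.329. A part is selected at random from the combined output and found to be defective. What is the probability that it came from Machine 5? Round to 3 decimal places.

Posterior probability ≈ 0.443

P(defective|M1) = 0.251; P(defective|M2) = 0.121; P(defective|M3) = 0.081; P(defective|M4) = 0.116; P(defective|M5) = 0.329.
Prior × likelihood for each source: 0.06·0.251=0.01506, 0.22·0.121=0.02662, 0.25·0.081=0.02025, 0.25·0.116=0.02900, 0.22·0.329=0.07238. Summing gives P(defective) = 0.16331.
P(Machine 5 | defective) = 0.07238 / 0.16331 = 0.443.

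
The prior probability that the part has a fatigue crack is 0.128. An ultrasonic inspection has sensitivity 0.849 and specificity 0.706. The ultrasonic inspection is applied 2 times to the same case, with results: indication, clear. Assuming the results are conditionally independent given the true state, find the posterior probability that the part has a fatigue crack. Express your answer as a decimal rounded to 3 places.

With H the event that the part has a fatigue crack, the joint likelihood of the observed sequence is P(data|H) = 0.849·0.151 = 0.12820 and P(data|¬H) = 0.294·0.706 = 0.20756.
Bayes: P(H|data) = 0.128·0.12820 / (0.128·0.12820 + 0.872·0.20756) = 0.016409/0.19741 = 0.0831.

Posterior P(H) ≈ 0.083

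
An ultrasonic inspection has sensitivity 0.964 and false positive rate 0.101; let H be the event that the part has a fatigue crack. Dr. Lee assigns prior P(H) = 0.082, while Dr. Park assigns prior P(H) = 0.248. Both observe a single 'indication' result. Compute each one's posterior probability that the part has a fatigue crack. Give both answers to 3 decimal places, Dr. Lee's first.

Dr. Lee: 0.460; Dr. Park: 0.759

P('+'|H) = 0.964, P('+'|¬H) = 0.101.
Dr. Lee: numerator 0.964·0.082 = 0.079048; evidence = 0.079048+0.101·0.918 = 0.17177; posterior = 0.460.
Dr. Park: numerator 0.964·0.248 = 0.23907; evidence = 0.23907+0.101·0.752 = 0.31502; posterior = 0.759.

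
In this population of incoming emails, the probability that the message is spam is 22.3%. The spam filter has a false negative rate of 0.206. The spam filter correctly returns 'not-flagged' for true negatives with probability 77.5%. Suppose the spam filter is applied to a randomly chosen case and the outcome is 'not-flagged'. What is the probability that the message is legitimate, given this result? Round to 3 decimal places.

Let H be the event that the message is spam. P(H) = 0.223, so P(¬H) = 0.777. With E the 'not-flagged' result, P(E|H) = 0.206 and P(E|¬H) = 0.775.
P(E) = 0.206·0.223 + 0.775·0.777 = 0.045938 + 0.60218 = 0.64811.
By Bayes' theorem, P(H|E) = 0.045938 / 0.64811 = 0.071. Hence P(¬H|E) = 1 − 0.071 = 0.929.

P(¬H | E) ≈ 0.929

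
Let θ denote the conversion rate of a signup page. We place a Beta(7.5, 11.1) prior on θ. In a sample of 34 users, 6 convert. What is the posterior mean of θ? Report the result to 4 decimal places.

Observing 6 successes and 28 failures updates Beta(7.5, 11.1) by adding the success and failure counts to the two shape parameters: α = 7.5+6 = 13.5, β = 11.1+28 = 39.1.
E[θ | data] = 13.5/(13.5+39.1) = 0.2567.

Posterior mean ≈ 0.2567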